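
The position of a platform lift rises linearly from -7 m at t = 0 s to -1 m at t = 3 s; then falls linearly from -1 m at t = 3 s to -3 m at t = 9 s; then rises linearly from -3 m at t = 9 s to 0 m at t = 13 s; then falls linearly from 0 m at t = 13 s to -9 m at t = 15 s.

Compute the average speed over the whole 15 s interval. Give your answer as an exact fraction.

Average speed = (total path length)/(elapsed time); on a piecewise-linear x-t graph the path length is Σ|Δx|.
0–3 s: |Δx| = |-1 − -7| = 6 m
3–9 s: |Δx| = |-3 − -1| = 2 m
9–13 s: |Δx| = |0 − -3| = 3 m
13–15 s: |Δx| = |-9 − 0| = 9 m
Total path = 20 m; average speed = 20/15 = 4/3 m/s.

4/3 m/s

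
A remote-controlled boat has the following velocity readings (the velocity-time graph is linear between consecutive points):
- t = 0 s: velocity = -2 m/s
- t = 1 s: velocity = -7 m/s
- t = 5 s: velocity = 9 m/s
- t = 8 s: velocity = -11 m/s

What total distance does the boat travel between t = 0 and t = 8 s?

35.9 m

Distance (not displacement) is the total path length: add the absolute areas under v-t.
0–1 s: |½(-2 + -7)(1)| = 4.5 m
1–5 s: v = 0 at t = 2.75 s; triangle areas 6.125 + 10.125 = 16.25 m
5–8 s: v = 0 at t = 6.35 s; triangle areas 6.075 + 9.075 = 15.15 m
Total distance = 35.9 m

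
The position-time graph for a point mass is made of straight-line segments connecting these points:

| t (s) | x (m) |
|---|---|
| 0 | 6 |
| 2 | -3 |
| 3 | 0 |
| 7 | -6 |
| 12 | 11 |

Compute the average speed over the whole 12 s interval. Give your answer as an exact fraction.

35/12 m/s

Average speed = (total path length)/(elapsed time); on a piecewise-linear x-t graph the path length is Σ|Δx|.
0–2 s: |Δx| = |-3 − 6| = 9 m
2–3 s: |Δx| = |0 − -3| = 3 m
3–7 s: |Δx| = |-6 − 0| = 6 m
7–12 s: |Δx| = |11 − -6| = 17 m
Total path = 35 m; average speed = 35/12 = 35/12 m/s.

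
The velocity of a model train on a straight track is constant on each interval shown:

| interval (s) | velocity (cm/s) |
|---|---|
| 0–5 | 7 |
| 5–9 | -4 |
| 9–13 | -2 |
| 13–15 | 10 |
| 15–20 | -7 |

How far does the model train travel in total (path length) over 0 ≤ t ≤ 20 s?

Total distance travelled is ∫|v| dt — sum the magnitudes of each area piece.
0–5 s: |7| × 5 = 35 cm
5–9 s: |-4| × 4 = 16 cm
9–13 s: |-2| × 4 = 8 cm
13–15 s: |10| × 2 = 20 cm
15–20 s: |-7| × 5 = 35 cm
Total distance = 114 cm

114 cm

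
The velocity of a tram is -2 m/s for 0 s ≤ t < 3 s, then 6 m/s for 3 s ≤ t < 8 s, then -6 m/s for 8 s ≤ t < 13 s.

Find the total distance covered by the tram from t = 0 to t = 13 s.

Distance (not displacement) is the total path length: add the absolute areas under v-t.
0–3 s: |-2| × 3 = 6 m
3–8 s: |6| × 5 = 30 m
8–13 s: |-6| × 5 = 30 m
Total distance = 66 m

66 m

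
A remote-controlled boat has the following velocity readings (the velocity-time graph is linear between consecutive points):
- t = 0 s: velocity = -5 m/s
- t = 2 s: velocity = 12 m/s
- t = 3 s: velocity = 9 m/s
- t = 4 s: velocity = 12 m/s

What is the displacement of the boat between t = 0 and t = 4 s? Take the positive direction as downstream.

Net displacement equals the area under the velocity-time graph (areas below the axis count negative).
0–2 s: ½(-5 + 12)(2) = 7 m
2–3 s: ½(12 + 9)(1) = 10.5 m
3–4 s: ½(9 + 12)(1) = 10.5 m
Net displacement = 28 m

28 m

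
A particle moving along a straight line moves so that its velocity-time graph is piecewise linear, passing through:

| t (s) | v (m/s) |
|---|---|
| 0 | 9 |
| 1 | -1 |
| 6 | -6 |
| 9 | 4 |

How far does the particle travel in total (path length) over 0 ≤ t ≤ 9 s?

29.4 m

Distance (not displacement) is the total path length: add the absolute areas under v-t.
0–1 s: v = 0 at t = 0.9 s; triangle areas 4.05 + 0.05 = 4.1 m
1–6 s: |½(-1 + -6)(5)| = 17.5 m
6–9 s: v = 0 at t = 7.8 s; triangle areas 5.4 + 2.4 = 7.8 m
Total distance = 29.4 m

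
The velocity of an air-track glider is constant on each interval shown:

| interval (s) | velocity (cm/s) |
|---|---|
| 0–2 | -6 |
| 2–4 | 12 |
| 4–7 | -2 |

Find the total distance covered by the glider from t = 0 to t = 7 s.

Total distance travelled is ∫|v| dt — sum the magnitudes of each area piece.
0–2 s: |-6| × 2 = 12 cm
2–4 s: |12| × 2 = 24 cm
4–7 s: |-2| × 3 = 6 cm
Total distance = 42 cm

42 cm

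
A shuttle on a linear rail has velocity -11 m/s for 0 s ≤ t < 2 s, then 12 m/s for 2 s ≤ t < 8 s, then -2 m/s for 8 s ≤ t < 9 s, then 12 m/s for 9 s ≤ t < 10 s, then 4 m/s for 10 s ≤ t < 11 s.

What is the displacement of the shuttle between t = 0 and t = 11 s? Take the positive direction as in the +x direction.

Net displacement equals the area under the velocity-time graph (areas below the axis count negative).
0–2 s: -11 × 2 = -22 m
2–8 s: 12 × 6 = 72 m
8–9 s: -2 × 1 = -2 m
9–10 s: 12 × 1 = 12 m
10–11 s: 4 × 1 = 4 m
Net displacement = 64 m

64 m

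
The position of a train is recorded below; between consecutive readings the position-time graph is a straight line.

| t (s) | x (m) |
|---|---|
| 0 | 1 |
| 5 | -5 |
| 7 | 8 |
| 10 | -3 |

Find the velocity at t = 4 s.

Velocity is the slope of the x-t graph on 0–5 s: (-5 − 1)/(5 − 0) = -1.2 m/s.

-1.2 m/s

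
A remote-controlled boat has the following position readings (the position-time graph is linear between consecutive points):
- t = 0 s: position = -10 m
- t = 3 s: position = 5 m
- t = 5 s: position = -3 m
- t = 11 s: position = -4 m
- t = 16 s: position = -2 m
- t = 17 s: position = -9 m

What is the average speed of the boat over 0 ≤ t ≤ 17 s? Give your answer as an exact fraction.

33/17 m/s

Average speed = (total path length)/(elapsed time); on a piecewise-linear x-t graph the path length is Σ|Δx|.
0–3 s: |Δx| = |5 − -10| = 15 m
3–5 s: |Δx| = |-3 − 5| = 8 m
5–11 s: |Δx| = |-4 − -3| = 1 m
11–16 s: |Δx| = |-2 − -4| = 2 m
16–17 s: |Δx| = |-9 − -2| = 7 m
Total path = 33 m; average speed = 33/17 = 33/17 m/s.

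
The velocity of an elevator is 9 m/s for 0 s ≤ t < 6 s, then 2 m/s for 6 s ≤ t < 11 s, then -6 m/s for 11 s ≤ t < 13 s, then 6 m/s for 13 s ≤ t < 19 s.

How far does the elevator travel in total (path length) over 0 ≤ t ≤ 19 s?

Distance (not displacement) is the total path length: add the absolute areas under v-t.
0–6 s: |9| × 6 = 54 m
6–11 s: |2| × 5 = 10 m
11–13 s: |-6| × 2 = 12 m
13–19 s: |6| × 6 = 36 m
Total distance = 112 m

112 m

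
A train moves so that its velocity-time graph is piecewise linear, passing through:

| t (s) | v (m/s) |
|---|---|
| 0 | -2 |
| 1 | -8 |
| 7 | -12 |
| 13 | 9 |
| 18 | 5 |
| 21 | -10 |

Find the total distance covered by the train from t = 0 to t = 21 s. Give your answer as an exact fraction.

2025/14 m

Distance (not displacement) is the total path length: add the absolute areas under v-t.
0–1 s: |½(-2 + -8)(1)| = 5 m
1–7 s: |½(-8 + -12)(6)| = 60 m
7–13 s: v = 0 at t = 73/7 s; triangle areas 144/7 + 81/7 = 225/7 m
13–18 s: |½(9 + 5)(5)| = 35 m
18–21 s: v = 0 at t = 19 s; triangle areas 2.5 + 10 = 12.5 m
Total distance = 2025/14 m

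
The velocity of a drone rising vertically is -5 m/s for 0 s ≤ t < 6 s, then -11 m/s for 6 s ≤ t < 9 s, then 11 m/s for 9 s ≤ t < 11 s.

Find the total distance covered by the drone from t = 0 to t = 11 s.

85 m

Total distance travelled is ∫|v| dt — sum the magnitudes of each area piece.
0–6 s: |-5| × 6 = 30 m
6–9 s: |-11| × 3 = 33 m
9–11 s: |11| × 2 = 22 m
Total distance = 85 m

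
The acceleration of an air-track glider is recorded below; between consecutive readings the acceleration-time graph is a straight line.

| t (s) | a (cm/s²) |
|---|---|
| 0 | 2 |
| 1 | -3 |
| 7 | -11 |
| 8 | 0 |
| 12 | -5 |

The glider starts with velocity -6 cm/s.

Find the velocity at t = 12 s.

-64 cm/s

Δv equals the area under the a-t graph; then v = v₀ + Δv.
0–1 s: ½(2 + -3)(1) = -0.5 cm/s
1–7 s: ½(-3 + -11)(6) = -42 cm/s
7–8 s: ½(-11 + 0)(1) = -5.5 cm/s
8–12 s: ½(0 + -5)(4) = -10 cm/s
Δv = -58 cm/s, so v(12) = -6 + (-58) = -64 cm/s.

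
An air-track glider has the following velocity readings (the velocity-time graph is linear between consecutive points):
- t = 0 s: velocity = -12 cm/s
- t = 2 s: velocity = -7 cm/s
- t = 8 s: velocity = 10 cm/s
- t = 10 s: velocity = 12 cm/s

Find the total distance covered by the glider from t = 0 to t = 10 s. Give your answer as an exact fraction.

1144/17 cm

Distance (not displacement) is the total path length: add the absolute areas under v-t.
0–2 s: |½(-12 + -7)(2)| = 19 cm
2–8 s: v = 0 at t = 76/17 s; triangle areas 147/17 + 300/17 = 447/17 cm
8–10 s: |½(10 + 12)(2)| = 22 cm
Total distance = 1144/17 cm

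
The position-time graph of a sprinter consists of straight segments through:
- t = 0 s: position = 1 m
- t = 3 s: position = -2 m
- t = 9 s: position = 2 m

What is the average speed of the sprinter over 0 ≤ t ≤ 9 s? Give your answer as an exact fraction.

Average speed = (total path length)/(elapsed time); on a piecewise-linear x-t graph the path length is Σ|Δx|.
0–3 s: |Δx| = |-2 − 1| = 3 m
3–9 s: |Δx| = |2 − -2| = 4 m
Total path = 7 m; average speed = 7/9 = 7/9 m/s.

7/9 m/s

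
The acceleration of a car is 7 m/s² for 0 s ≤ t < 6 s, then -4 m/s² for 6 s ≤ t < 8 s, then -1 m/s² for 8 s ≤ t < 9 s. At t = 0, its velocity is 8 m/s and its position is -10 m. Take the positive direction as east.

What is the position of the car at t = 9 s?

297.5 m

On each constant-a segment, Δv = aΔt and Δx = v₀Δt + ½aΔt²; chain segment to segment.
0–6 s: v starts 8 m/s; Δx = 8·6 + ½·7·6² = 174 m; v ends 50 m/s.
6–8 s: v starts 50 m/s; Δx = 50·2 + ½·-4·2² = 92 m; v ends 42 m/s.
8–9 s: v starts 42 m/s; Δx = 42·1 + ½·-1·1² = 41.5 m; v ends 41 m/s.
x(9) = -10 + Σ Δx = 297.5 m.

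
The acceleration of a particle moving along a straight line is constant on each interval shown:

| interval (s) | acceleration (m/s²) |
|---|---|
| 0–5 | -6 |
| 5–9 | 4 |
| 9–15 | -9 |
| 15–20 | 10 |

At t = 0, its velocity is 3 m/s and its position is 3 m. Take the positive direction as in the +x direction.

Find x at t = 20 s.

On each constant-a segment, Δv = aΔt and Δx = v₀Δt + ½aΔt²; chain segment to segment.
0–5 s: v starts 3 m/s; Δx = 3·5 + ½·-6·5² = -60 m; v ends -27 m/s.
5–9 s: v starts -27 m/s; Δx = -27·4 + ½·4·4² = -76 m; v ends -11 m/s.
9–15 s: v starts -11 m/s; Δx = -11·6 + ½·-9·6² = -228 m; v ends -65 m/s.
15–20 s: v starts -65 m/s; Δx = -65·5 + ½·10·5² = -200 m; v ends -15 m/s.
x(20) = 3 + Σ Δx = -561 m.

-561 m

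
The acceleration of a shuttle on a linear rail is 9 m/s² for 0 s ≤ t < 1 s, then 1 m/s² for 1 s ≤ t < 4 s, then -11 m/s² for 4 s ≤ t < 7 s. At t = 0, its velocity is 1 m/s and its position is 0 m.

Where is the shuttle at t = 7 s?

29.5 m

On each constant-a segment, Δv = aΔt and Δx = v₀Δt + ½aΔt²; chain segment to segment.
0–1 s: v starts 1 m/s; Δx = 1·1 + ½·9·1² = 5.5 m; v ends 10 m/s.
1–4 s: v starts 10 m/s; Δx = 10·3 + ½·1·3² = 34.5 m; v ends 13 m/s.
4–7 s: v starts 13 m/s; Δx = 13·3 + ½·-11·3² = -10.5 m; v ends -20 m/s.
x(7) = 0 + Σ Δx = 29.5 m.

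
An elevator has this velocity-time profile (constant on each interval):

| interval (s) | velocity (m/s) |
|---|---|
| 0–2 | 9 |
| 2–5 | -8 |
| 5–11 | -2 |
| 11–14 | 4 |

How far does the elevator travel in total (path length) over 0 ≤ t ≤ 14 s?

66 m

Distance (not displacement) is the total path length: add the absolute areas under v-t.
0–2 s: |9| × 2 = 18 m
2–5 s: |-8| × 3 = 24 m
5–11 s: |-2| × 6 = 12 m
11–14 s: |4| × 3 = 12 m
Total distance = 66 m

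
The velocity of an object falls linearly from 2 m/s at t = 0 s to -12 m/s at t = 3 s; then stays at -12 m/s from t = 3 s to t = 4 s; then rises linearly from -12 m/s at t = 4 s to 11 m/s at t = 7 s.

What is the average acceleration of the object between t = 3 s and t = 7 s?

Average acceleration = Δv/Δt = (11 − -12)/(7 − 3) = 5.75 m/s².

5.75 m/s²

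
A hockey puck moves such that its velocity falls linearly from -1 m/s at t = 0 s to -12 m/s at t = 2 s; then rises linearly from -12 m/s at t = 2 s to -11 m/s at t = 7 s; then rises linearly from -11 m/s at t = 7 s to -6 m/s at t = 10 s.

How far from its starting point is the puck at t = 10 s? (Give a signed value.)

-96 m

Net displacement equals the area under the velocity-time graph (areas below the axis count negative).
0–2 s: ½(-1 + -12)(2) = -13 m
2–7 s: ½(-12 + -11)(5) = -57.5 m
7–10 s: ½(-11 + -6)(3) = -25.5 m
Net displacement = -96 m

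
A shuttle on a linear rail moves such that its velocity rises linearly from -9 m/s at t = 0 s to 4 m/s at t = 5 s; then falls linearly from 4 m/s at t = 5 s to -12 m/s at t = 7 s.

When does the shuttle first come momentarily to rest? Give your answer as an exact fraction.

t = 45/13 s

v changes sign on 0–5 s (from -9 to 4); the graph is linear there, so v = 0 at t = 0 + (9)·(5 − 0)/(4 − -9) = 45/13 s.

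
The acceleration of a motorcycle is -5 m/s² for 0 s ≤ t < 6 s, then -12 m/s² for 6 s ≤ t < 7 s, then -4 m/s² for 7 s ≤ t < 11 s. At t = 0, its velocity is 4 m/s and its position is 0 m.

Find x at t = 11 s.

On each constant-a segment, Δv = aΔt and Δx = v₀Δt + ½aΔt²; chain segment to segment.
0–6 s: v starts 4 m/s; Δx = 4·6 + ½·-5·6² = -66 m; v ends -26 m/s.
6–7 s: v starts -26 m/s; Δx = -26·1 + ½·-12·1² = -32 m; v ends -38 m/s.
7–11 s: v starts -38 m/s; Δx = -38·4 + ½·-4·4² = -184 m; v ends -54 m/s.
x(11) = 0 + Σ Δx = -282 m.

-282 m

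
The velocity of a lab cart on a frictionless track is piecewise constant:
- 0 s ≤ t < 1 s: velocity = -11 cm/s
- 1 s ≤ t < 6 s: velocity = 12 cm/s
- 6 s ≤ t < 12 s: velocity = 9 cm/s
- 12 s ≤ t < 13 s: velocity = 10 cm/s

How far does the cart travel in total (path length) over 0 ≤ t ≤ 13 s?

Distance (not displacement) is the total path length: add the absolute areas under v-t.
0–1 s: |-11| × 1 = 11 cm
1–6 s: |12| × 5 = 60 cm
6–12 s: |9| × 6 = 54 cm
12–13 s: |10| × 1 = 10 cm
Total distance = 135 cm

135 cm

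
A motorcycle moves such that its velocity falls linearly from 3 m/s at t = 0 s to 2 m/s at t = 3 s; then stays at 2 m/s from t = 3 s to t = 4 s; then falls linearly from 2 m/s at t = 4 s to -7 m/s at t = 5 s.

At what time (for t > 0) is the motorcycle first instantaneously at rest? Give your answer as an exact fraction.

t = 38/9 s

v changes sign on 4–5 s (from 2 to -7); the graph is linear there, so v = 0 at t = 4 + (-2)·(5 − 4)/(-7 − 2) = 38/9 s.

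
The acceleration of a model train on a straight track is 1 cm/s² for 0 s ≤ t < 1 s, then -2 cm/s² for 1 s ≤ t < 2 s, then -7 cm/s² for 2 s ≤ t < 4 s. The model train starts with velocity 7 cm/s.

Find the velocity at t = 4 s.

Δv equals the area under the a-t graph; then v = v₀ + Δv.
0–1 s: 1 × 1 = 1 cm/s
1–2 s: -2 × 1 = -2 cm/s
2–4 s: -7 × 2 = -14 cm/s
Δv = -15 cm/s, so v(4) = 7 + (-15) = -8 cm/s.

-8 cm/s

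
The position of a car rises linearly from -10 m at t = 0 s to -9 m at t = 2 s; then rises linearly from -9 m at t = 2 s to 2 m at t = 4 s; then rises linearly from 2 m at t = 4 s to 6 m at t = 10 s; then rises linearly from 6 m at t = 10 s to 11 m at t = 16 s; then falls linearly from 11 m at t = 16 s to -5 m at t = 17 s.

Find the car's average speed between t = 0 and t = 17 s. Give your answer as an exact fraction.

37/17 m/s

Average speed = (total path length)/(elapsed time); on a piecewise-linear x-t graph the path length is Σ|Δx|.
0–2 s: |Δx| = |-9 − -10| = 1 m
2–4 s: |Δx| = |2 − -9| = 11 m
4–10 s: |Δx| = |6 − 2| = 4 m
10–16 s: |Δx| = |11 − 6| = 5 m
16–17 s: |Δx| = |-5 − 11| = 16 m
Total path = 37 m; average speed = 37/17 = 37/17 m/s.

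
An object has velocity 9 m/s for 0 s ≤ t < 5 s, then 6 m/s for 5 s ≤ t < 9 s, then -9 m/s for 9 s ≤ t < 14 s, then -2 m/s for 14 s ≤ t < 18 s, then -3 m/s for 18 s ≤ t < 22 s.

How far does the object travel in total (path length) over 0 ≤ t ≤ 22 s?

Distance (not displacement) is the total path length: add the absolute areas under v-t.
0–5 s: |9| × 5 = 45 m
5–9 s: |6| × 4 = 24 m
9–14 s: |-9| × 5 = 45 m
14–18 s: |-2| × 4 = 8 m
18–22 s: |-3| × 4 = 12 m
Total distance = 134 m

134 m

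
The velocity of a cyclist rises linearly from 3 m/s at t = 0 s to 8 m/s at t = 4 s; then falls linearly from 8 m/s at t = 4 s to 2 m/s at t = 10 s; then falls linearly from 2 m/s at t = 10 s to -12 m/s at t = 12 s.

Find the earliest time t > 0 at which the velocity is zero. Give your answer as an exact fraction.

v changes sign on 10–12 s (from 2 to -12); the graph is linear there, so v = 0 at t = 10 + (-2)·(12 − 10)/(-12 − 2) = 72/7 s.

t = 72/7 s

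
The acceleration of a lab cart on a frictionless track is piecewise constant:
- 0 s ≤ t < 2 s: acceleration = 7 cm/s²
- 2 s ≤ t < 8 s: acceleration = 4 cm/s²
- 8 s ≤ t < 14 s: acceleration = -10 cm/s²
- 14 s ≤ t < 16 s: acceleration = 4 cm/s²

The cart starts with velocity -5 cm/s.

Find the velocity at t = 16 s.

Δv equals the area under the a-t graph; then v = v₀ + Δv.
0–2 s: 7 × 2 = 14 cm/s
2–8 s: 4 × 6 = 24 cm/s
8–14 s: -10 × 6 = -60 cm/s
14–16 s: 4 × 2 = 8 cm/s
Δv = -14 cm/s, so v(16) = -5 + (-14) = -19 cm/s.

-19 cm/s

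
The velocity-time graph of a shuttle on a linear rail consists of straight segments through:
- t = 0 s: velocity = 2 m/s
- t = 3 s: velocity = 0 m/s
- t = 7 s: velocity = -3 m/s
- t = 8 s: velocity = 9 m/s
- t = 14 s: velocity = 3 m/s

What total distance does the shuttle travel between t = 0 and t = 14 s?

48.75 m

Total distance travelled is ∫|v| dt — sum the magnitudes of each area piece.
0–3 s: |½(2 + 0)(3)| = 3 m
3–7 s: |½(0 + -3)(4)| = 6 m
7–8 s: v = 0 at t = 7.25 s; triangle areas 0.375 + 3.375 = 3.75 m
8–14 s: |½(9 + 3)(6)| = 36 m
Total distance = 48.75 m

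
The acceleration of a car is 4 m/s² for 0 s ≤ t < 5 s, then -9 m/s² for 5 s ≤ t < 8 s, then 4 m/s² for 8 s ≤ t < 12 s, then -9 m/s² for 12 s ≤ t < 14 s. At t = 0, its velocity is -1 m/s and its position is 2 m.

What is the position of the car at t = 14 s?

61.5 m

On each constant-a segment, Δv = aΔt and Δx = v₀Δt + ½aΔt²; chain segment to segment.
0–5 s: v starts -1 m/s; Δx = -1·5 + ½·4·5² = 45 m; v ends 19 m/s.
5–8 s: v starts 19 m/s; Δx = 19·3 + ½·-9·3² = 16.5 m; v ends -8 m/s.
8–12 s: v starts -8 m/s; Δx = -8·4 + ½·4·4² = 0 m; v ends 8 m/s.
12–14 s: v starts 8 m/s; Δx = 8·2 + ½·-9·2² = -2 m; v ends -10 m/s.
x(14) = 2 + Σ Δx = 61.5 m.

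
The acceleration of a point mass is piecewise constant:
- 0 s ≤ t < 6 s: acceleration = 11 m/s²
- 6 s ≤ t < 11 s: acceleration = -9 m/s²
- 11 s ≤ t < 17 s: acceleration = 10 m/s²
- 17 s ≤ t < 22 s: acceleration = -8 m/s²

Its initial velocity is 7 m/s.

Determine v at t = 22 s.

48 m/s

Δv equals the area under the a-t graph; then v = v₀ + Δv.
0–6 s: 11 × 6 = 66 m/s
6–11 s: -9 × 5 = -45 m/s
11–17 s: 10 × 6 = 60 m/s
17–22 s: -8 × 5 = -40 m/s
Δv = 41 m/s, so v(22) = 7 + (41) = 48 m/s.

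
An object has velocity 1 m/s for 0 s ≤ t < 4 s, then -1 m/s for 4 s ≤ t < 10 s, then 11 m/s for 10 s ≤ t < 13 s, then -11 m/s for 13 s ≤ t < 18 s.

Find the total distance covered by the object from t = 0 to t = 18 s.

Total distance travelled is ∫|v| dt — sum the magnitudes of each area piece.
0–4 s: |1| × 4 = 4 m
4–10 s: |-1| × 6 = 6 m
10–13 s: |11| × 3 = 33 m
13–18 s: |-11| × 5 = 55 m
Total distance = 98 m

98 m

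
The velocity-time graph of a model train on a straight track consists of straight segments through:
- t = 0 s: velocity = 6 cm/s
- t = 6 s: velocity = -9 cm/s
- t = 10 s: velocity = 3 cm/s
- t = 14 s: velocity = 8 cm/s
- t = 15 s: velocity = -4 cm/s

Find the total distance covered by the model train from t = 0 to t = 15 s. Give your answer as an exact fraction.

Distance (not displacement) is the total path length: add the absolute areas under v-t.
0–6 s: v = 0 at t = 2.4 s; triangle areas 7.2 + 16.2 = 23.4 cm
6–10 s: v = 0 at t = 9 s; triangle areas 13.5 + 1.5 = 15 cm
10–14 s: |½(3 + 8)(4)| = 22 cm
14–15 s: v = 0 at t = 44/3 s; triangle areas 8/3 + 2/3 = 10/3 cm
Total distance = 956/15 cm

956/15 cm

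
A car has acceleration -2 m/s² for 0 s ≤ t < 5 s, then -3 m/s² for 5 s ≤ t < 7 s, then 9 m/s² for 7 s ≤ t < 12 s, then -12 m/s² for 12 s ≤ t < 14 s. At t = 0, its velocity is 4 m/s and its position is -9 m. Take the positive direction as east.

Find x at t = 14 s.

62.5 m

On each constant-a segment, Δv = aΔt and Δx = v₀Δt + ½aΔt²; chain segment to segment.
0–5 s: v starts 4 m/s; Δx = 4·5 + ½·-2·5² = -5 m; v ends -6 m/s.
5–7 s: v starts -6 m/s; Δx = -6·2 + ½·-3·2² = -18 m; v ends -12 m/s.
7–12 s: v starts -12 m/s; Δx = -12·5 + ½·9·5² = 52.5 m; v ends 33 m/s.
12–14 s: v starts 33 m/s; Δx = 33·2 + ½·-12·2² = 42 m; v ends 9 m/s.
x(14) = -9 + Σ Δx = 62.5 m.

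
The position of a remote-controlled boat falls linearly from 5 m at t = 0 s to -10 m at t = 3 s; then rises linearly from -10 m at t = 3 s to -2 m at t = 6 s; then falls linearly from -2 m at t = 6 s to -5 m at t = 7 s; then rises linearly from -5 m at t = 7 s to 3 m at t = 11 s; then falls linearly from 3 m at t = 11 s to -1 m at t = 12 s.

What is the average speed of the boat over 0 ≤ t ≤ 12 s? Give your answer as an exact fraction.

Average speed = (total path length)/(elapsed time); on a piecewise-linear x-t graph the path length is Σ|Δx|.
0–3 s: |Δx| = |-10 − 5| = 15 m
3–6 s: |Δx| = |-2 − -10| = 8 m
6–7 s: |Δx| = |-5 − -2| = 3 m
7–11 s: |Δx| = |3 − -5| = 8 m
11–12 s: |Δx| = |-1 − 3| = 4 m
Total path = 38 m; average speed = 38/12 = 19/6 m/s.

19/6 m/s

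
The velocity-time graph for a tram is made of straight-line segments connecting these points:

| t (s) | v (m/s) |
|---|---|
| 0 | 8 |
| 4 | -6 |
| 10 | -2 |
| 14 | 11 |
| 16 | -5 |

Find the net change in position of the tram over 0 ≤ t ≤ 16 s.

4 m

Displacement is the signed area under the v-t curve.
0–4 s: ½(8 + -6)(4) = 4 m
4–10 s: ½(-6 + -2)(6) = -24 m
10–14 s: ½(-2 + 11)(4) = 18 m
14–16 s: ½(11 + -5)(2) = 6 m
Net displacement = 4 m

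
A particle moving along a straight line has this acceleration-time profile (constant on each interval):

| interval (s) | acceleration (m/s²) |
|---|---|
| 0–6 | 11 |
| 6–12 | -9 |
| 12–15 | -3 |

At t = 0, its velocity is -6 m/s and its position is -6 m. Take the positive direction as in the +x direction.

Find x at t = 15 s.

358.5 m

On each constant-a segment, Δv = aΔt and Δx = v₀Δt + ½aΔt²; chain segment to segment.
0–6 s: v starts -6 m/s; Δx = -6·6 + ½·11·6² = 162 m; v ends 60 m/s.
6–12 s: v starts 60 m/s; Δx = 60·6 + ½·-9·6² = 198 m; v ends 6 m/s.
12–15 s: v starts 6 m/s; Δx = 6·3 + ½·-3·3² = 4.5 m; v ends -3 m/s.
x(15) = -6 + Σ Δx = 358.5 m.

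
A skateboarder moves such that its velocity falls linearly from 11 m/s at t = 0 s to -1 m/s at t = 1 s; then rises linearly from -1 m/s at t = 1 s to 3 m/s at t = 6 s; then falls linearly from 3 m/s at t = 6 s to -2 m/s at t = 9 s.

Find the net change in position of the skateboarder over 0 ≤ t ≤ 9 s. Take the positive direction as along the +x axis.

Displacement is the signed area under the v-t curve.
0–1 s: ½(11 + -1)(1) = 5 m
1–6 s: ½(-1 + 3)(5) = 5 m
6–9 s: ½(3 + -2)(3) = 1.5 m
Net displacement = 11.5 m

11.5 m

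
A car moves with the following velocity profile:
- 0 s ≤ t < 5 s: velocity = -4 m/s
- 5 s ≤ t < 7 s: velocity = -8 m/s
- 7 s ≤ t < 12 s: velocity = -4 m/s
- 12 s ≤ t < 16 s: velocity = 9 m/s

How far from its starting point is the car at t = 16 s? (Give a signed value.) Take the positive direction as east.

-20 m

Net displacement equals the area under the velocity-time graph (areas below the axis count negative).
0–5 s: -4 × 5 = -20 m
5–7 s: -8 × 2 = -16 m
7–12 s: -4 × 5 = -20 m
12–16 s: 9 × 4 = 36 m
Net displacement = -20 m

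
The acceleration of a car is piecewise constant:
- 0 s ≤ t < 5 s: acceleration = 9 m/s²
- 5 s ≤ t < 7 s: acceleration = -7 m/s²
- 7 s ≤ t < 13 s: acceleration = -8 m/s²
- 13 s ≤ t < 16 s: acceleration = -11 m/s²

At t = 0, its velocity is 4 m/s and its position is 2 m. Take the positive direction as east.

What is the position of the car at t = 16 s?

On each constant-a segment, Δv = aΔt and Δx = v₀Δt + ½aΔt²; chain segment to segment.
0–5 s: v starts 4 m/s; Δx = 4·5 + ½·9·5² = 132.5 m; v ends 49 m/s.
5–7 s: v starts 49 m/s; Δx = 49·2 + ½·-7·2² = 84 m; v ends 35 m/s.
7–13 s: v starts 35 m/s; Δx = 35·6 + ½·-8·6² = 66 m; v ends -13 m/s.
13–16 s: v starts -13 m/s; Δx = -13·3 + ½·-11·3² = -88.5 m; v ends -46 m/s.
x(16) = 2 + Σ Δx = 196 m.

196 m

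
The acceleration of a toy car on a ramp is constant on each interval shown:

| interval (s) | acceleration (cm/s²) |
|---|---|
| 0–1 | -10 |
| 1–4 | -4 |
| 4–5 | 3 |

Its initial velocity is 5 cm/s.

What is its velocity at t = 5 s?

-14 cm/s

Δv equals the area under the a-t graph; then v = v₀ + Δv.
0–1 s: -10 × 1 = -10 cm/s
1–4 s: -4 × 3 = -12 cm/s
4–5 s: 3 × 1 = 3 cm/s
Δv = -19 cm/s, so v(5) = 5 + (-19) = -14 cm/s.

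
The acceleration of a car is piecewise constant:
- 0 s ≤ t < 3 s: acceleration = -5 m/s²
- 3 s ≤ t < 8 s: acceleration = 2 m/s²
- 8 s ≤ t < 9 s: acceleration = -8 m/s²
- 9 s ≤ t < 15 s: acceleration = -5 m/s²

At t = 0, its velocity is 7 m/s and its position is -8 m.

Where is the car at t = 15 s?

On each constant-a segment, Δv = aΔt and Δx = v₀Δt + ½aΔt²; chain segment to segment.
0–3 s: v starts 7 m/s; Δx = 7·3 + ½·-5·3² = -1.5 m; v ends -8 m/s.
3–8 s: v starts -8 m/s; Δx = -8·5 + ½·2·5² = -15 m; v ends 2 m/s.
8–9 s: v starts 2 m/s; Δx = 2·1 + ½·-8·1² = -2 m; v ends -6 m/s.
9–15 s: v starts -6 m/s; Δx = -6·6 + ½·-5·6² = -126 m; v ends -36 m/s.
x(15) = -8 + Σ Δx = -152.5 m.

-152.5 m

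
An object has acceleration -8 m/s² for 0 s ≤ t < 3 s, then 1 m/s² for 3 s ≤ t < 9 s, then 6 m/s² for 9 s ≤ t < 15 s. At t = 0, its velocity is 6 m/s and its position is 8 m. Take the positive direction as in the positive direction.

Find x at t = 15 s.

-64 m

On each constant-a segment, Δv = aΔt and Δx = v₀Δt + ½aΔt²; chain segment to segment.
0–3 s: v starts 6 m/s; Δx = 6·3 + ½·-8·3² = -18 m; v ends -18 m/s.
3–9 s: v starts -18 m/s; Δx = -18·6 + ½·1·6² = -90 m; v ends -12 m/s.
9–15 s: v starts -12 m/s; Δx = -12·6 + ½·6·6² = 36 m; v ends 24 m/s.
x(15) = 8 + Σ Δx = -64 m.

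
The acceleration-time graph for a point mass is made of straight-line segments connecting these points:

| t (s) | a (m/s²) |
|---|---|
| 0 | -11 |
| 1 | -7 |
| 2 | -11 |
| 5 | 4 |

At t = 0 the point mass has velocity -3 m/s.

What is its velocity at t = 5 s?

-31.5 m/s

Δv equals the area under the a-t graph; then v = v₀ + Δv.
0–1 s: ½(-11 + -7)(1) = -9 m/s
1–2 s: ½(-7 + -11)(1) = -9 m/s
2–5 s: ½(-11 + 4)(3) = -10.5 m/s
Δv = -28.5 m/s, so v(5) = -3 + (-28.5) = -31.5 m/s.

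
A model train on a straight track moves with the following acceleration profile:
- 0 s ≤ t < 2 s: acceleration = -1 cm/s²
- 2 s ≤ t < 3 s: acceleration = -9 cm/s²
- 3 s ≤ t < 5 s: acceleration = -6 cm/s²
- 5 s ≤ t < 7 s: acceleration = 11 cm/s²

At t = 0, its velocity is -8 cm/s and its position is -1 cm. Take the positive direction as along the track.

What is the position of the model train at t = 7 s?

-123.5 cm

On each constant-a segment, Δv = aΔt and Δx = v₀Δt + ½aΔt²; chain segment to segment.
0–2 s: v starts -8 cm/s; Δx = -8·2 + ½·-1·2² = -18 cm; v ends -10 cm/s.
2–3 s: v starts -10 cm/s; Δx = -10·1 + ½·-9·1² = -14.5 cm; v ends -19 cm/s.
3–5 s: v starts -19 cm/s; Δx = -19·2 + ½·-6·2² = -50 cm; v ends -31 cm/s.
5–7 s: v starts -31 cm/s; Δx = -31·2 + ½·11·2² = -40 cm; v ends -9 cm/s.
x(7) = -1 + Σ Δx = -123.5 cm.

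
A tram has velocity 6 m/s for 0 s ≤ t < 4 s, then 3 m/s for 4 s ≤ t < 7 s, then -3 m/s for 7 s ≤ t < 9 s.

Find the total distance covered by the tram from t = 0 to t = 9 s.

Distance (not displacement) is the total path length: add the absolute areas under v-t.
0–4 s: |6| × 4 = 24 m
4–7 s: |3| × 3 = 9 m
7–9 s: |-3| × 2 = 6 m
Total distance = 39 m

39 m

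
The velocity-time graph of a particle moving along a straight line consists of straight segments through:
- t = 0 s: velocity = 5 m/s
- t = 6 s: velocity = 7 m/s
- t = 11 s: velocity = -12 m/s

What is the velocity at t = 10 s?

-8.2 m/s

On 6–11 s the graph is linear from 7 to -12 m/s: v(10) = 7 + (-12 − 7)·(10 − 6)/(11 − 6) = -8.2 m/s.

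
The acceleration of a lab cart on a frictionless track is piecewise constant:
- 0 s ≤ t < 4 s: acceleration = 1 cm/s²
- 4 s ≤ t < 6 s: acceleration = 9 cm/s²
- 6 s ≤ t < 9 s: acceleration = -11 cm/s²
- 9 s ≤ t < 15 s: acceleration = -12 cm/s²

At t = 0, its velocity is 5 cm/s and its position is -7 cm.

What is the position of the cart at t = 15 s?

On each constant-a segment, Δv = aΔt and Δx = v₀Δt + ½aΔt²; chain segment to segment.
0–4 s: v starts 5 cm/s; Δx = 5·4 + ½·1·4² = 28 cm; v ends 9 cm/s.
4–6 s: v starts 9 cm/s; Δx = 9·2 + ½·9·2² = 36 cm; v ends 27 cm/s.
6–9 s: v starts 27 cm/s; Δx = 27·3 + ½·-11·3² = 31.5 cm; v ends -6 cm/s.
9–15 s: v starts -6 cm/s; Δx = -6·6 + ½·-12·6² = -252 cm; v ends -78 cm/s.
x(15) = -7 + Σ Δx = -163.5 cm.

-163.5 cm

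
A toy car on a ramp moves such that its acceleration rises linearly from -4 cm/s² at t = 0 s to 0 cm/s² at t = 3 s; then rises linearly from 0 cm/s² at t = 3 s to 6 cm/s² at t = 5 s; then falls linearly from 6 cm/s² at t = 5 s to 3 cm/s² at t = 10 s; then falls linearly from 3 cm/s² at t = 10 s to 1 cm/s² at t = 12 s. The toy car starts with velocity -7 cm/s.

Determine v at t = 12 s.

19.5 cm/s

Δv equals the area under the a-t graph; then v = v₀ + Δv.
0–3 s: ½(-4 + 0)(3) = -6 cm/s
3–5 s: ½(0 + 6)(2) = 6 cm/s
5–10 s: ½(6 + 3)(5) = 22.5 cm/s
10–12 s: ½(3 + 1)(2) = 4 cm/s
Δv = 26.5 cm/s, so v(12) = -7 + (26.5) = 19.5 cm/s.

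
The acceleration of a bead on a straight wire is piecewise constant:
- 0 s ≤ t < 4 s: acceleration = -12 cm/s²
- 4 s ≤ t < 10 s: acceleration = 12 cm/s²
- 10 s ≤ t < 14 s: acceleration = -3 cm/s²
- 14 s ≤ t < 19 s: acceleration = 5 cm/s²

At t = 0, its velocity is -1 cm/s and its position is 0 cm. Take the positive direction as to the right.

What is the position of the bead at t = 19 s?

On each constant-a segment, Δv = aΔt and Δx = v₀Δt + ½aΔt²; chain segment to segment.
0–4 s: v starts -1 cm/s; Δx = -1·4 + ½·-12·4² = -100 cm; v ends -49 cm/s.
4–10 s: v starts -49 cm/s; Δx = -49·6 + ½·12·6² = -78 cm; v ends 23 cm/s.
10–14 s: v starts 23 cm/s; Δx = 23·4 + ½·-3·4² = 68 cm; v ends 11 cm/s.
14–19 s: v starts 11 cm/s; Δx = 11·5 + ½·5·5² = 117.5 cm; v ends 36 cm/s.
x(19) = 0 + Σ Δx = 7.5 cm.

7.5 cm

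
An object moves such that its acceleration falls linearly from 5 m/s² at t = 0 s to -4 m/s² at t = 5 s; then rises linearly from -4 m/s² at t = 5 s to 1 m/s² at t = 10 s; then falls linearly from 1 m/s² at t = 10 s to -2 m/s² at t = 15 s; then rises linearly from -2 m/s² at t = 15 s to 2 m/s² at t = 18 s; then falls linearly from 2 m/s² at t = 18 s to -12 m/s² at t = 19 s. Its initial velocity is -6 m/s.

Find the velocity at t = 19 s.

-18.5 m/s

Δv equals the area under the a-t graph; then v = v₀ + Δv.
0–5 s: ½(5 + -4)(5) = 2.5 m/s
5–10 s: ½(-4 + 1)(5) = -7.5 m/s
10–15 s: ½(1 + -2)(5) = -2.5 m/s
15–18 s: ½(-2 + 2)(3) = 0 m/s
18–19 s: ½(2 + -12)(1) = -5 m/s
Δv = -12.5 m/s, so v(19) = -6 + (-12.5) = -18.5 m/s.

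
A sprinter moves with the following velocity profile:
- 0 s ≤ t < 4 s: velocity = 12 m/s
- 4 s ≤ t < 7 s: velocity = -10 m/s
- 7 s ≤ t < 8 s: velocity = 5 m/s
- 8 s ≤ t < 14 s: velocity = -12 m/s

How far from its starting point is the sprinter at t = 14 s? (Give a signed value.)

-49 m

Net displacement equals the area under the velocity-time graph (areas below the axis count negative).
0–4 s: 12 × 4 = 48 m
4–7 s: -10 × 3 = -30 m
7–8 s: 5 × 1 = 5 m
8–14 s: -12 × 6 = -72 m
Net displacement = -49 m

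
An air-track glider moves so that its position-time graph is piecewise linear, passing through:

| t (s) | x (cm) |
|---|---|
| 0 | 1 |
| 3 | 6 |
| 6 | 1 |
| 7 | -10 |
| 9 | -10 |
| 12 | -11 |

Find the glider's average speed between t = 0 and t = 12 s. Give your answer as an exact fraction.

11/6 cm/s

Average speed = (total path length)/(elapsed time); on a piecewise-linear x-t graph the path length is Σ|Δx|.
0–3 s: |Δx| = |6 − 1| = 5 cm
3–6 s: |Δx| = |1 − 6| = 5 cm
6–7 s: |Δx| = |-10 − 1| = 11 cm
7–9 s: |Δx| = |-10 − -10| = 0 cm
9–12 s: |Δx| = |-11 − -10| = 1 cm
Total path = 22 cm; average speed = 22/12 = 11/6 cm/s.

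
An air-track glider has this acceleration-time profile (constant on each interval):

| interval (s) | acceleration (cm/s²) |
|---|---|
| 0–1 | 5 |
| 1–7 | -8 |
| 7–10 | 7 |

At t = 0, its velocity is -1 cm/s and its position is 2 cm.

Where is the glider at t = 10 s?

On each constant-a segment, Δv = aΔt and Δx = v₀Δt + ½aΔt²; chain segment to segment.
0–1 s: v starts -1 cm/s; Δx = -1·1 + ½·5·1² = 1.5 cm; v ends 4 cm/s.
1–7 s: v starts 4 cm/s; Δx = 4·6 + ½·-8·6² = -120 cm; v ends -44 cm/s.
7–10 s: v starts -44 cm/s; Δx = -44·3 + ½·7·3² = -100.5 cm; v ends -23 cm/s.
x(10) = 2 + Σ Δx = -217 cm.

-217 cm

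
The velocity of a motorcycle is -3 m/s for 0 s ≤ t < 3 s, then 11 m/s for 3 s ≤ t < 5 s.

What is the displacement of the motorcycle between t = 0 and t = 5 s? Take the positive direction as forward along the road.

Net displacement equals the area under the velocity-time graph (areas below the axis count negative).
0–3 s: -3 × 3 = -9 m
3–5 s: 11 × 2 = 22 m
Net displacement = 13 m

13 m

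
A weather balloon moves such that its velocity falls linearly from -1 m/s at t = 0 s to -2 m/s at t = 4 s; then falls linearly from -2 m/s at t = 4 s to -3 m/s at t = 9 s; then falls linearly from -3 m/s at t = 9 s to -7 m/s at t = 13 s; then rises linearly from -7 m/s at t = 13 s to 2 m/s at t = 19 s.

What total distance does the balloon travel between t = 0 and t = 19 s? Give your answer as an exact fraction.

337/6 m

Total distance travelled is ∫|v| dt — sum the magnitudes of each area piece.
0–4 s: |½(-1 + -2)(4)| = 6 m
4–9 s: |½(-2 + -3)(5)| = 12.5 m
9–13 s: |½(-3 + -7)(4)| = 20 m
13–19 s: v = 0 at t = 53/3 s; triangle areas 49/3 + 4/3 = 53/3 m
Total distance = 337/6 m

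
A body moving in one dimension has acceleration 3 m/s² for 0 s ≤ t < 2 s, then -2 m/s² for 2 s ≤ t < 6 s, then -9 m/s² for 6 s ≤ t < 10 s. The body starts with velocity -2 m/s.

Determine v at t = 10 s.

-40 m/s

Δv equals the area under the a-t graph; then v = v₀ + Δv.
0–2 s: 3 × 2 = 6 m/s
2–6 s: -2 × 4 = -8 m/s
6–10 s: -9 × 4 = -36 m/s
Δv = -38 m/s, so v(10) = -2 + (-38) = -40 m/s.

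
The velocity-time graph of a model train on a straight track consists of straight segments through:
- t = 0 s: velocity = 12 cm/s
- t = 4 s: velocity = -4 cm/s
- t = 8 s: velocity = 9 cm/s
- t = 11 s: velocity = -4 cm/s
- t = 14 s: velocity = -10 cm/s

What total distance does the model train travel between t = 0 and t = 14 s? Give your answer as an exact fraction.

Total distance travelled is ∫|v| dt — sum the magnitudes of each area piece.
0–4 s: v = 0 at t = 3 s; triangle areas 18 + 2 = 20 cm
4–8 s: v = 0 at t = 68/13 s; triangle areas 32/13 + 162/13 = 194/13 cm
8–11 s: v = 0 at t = 131/13 s; triangle areas 243/26 + 24/13 = 291/26 cm
11–14 s: |½(-4 + -10)(3)| = 21 cm
Total distance = 1745/26 cm

1745/26 cm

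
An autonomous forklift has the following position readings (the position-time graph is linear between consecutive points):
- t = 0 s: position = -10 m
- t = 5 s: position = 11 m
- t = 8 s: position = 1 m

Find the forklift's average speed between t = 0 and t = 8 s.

3.875 m/s

Average speed = (total path length)/(elapsed time); on a piecewise-linear x-t graph the path length is Σ|Δx|.
0–5 s: |Δx| = |11 − -10| = 21 m
5–8 s: |Δx| = |1 − 11| = 10 m
Total path = 31 m; average speed = 31/8 = 3.875 m/s.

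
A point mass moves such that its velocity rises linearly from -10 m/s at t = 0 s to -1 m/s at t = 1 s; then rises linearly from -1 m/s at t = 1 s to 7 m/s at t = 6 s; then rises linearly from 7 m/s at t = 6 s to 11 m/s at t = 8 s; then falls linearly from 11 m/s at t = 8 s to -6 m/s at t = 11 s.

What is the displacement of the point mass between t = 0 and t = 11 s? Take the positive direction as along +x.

Displacement is the signed area under the v-t curve.
0–1 s: ½(-10 + -1)(1) = -5.5 m
1–6 s: ½(-1 + 7)(5) = 15 m
6–8 s: ½(7 + 11)(2) = 18 m
8–11 s: ½(11 + -6)(3) = 7.5 m
Net displacement = 35 m

35 m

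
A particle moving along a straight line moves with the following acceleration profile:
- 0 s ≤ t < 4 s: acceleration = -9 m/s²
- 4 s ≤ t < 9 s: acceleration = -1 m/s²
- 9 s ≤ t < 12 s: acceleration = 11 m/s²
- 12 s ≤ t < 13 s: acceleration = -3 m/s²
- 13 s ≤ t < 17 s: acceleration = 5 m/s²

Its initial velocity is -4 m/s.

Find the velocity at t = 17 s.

5 m/s

Δv equals the area under the a-t graph; then v = v₀ + Δv.
0–4 s: -9 × 4 = -36 m/s
4–9 s: -1 × 5 = -5 m/s
9–12 s: 11 × 3 = 33 m/s
12–13 s: -3 × 1 = -3 m/s
13–17 s: 5 × 4 = 20 m/s
Δv = 9 m/s, so v(17) = -4 + (9) = 5 m/s.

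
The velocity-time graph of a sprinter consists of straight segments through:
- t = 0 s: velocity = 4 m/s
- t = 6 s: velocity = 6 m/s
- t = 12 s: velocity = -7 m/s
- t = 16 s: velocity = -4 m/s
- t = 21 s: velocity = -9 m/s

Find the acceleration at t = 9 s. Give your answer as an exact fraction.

-13/6 m/s²

Acceleration is the slope of the v-t graph on 6–12 s: (-7 − 6)/(12 − 6) = -13/6 m/s².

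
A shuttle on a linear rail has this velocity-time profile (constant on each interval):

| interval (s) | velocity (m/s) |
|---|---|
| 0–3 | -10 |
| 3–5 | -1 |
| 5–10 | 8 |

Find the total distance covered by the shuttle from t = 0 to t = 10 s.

Total distance travelled is ∫|v| dt — sum the magnitudes of each area piece.
0–3 s: |-10| × 3 = 30 m
3–5 s: |-1| × 2 = 2 m
5–10 s: |8| × 5 = 40 m
Total distance = 72 m

72 m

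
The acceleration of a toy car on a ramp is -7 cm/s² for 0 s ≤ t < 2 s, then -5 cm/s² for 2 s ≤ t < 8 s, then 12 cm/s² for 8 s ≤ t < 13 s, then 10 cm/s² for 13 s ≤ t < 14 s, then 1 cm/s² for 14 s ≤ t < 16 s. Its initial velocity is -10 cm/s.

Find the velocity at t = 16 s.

18 cm/s

Δv equals the area under the a-t graph; then v = v₀ + Δv.
0–2 s: -7 × 2 = -14 cm/s
2–8 s: -5 × 6 = -30 cm/s
8–13 s: 12 × 5 = 60 cm/s
13–14 s: 10 × 1 = 10 cm/s
14–16 s: 1 × 2 = 2 cm/s
Δv = 28 cm/s, so v(16) = -10 + (28) = 18 cm/s.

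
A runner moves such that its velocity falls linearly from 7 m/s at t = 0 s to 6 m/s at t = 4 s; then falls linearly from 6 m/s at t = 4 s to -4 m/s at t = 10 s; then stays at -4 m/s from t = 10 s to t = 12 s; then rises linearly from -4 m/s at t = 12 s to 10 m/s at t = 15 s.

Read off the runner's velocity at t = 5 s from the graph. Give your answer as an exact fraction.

On 4–10 s the graph is linear from 6 to -4 m/s: v(5) = 6 + (-4 − 6)·(5 − 4)/(10 − 4) = 13/3 m/s.

13/3 m/s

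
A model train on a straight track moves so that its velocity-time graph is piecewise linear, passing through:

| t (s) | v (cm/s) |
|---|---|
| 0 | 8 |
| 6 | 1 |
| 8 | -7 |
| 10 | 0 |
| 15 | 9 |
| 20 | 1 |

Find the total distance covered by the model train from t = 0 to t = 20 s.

87.75 cm

Distance (not displacement) is the total path length: add the absolute areas under v-t.
0–6 s: |½(8 + 1)(6)| = 27 cm
6–8 s: v = 0 at t = 6.25 s; triangle areas 0.125 + 6.125 = 6.25 cm
8–10 s: |½(-7 + 0)(2)| = 7 cm
10–15 s: |½(0 + 9)(5)| = 22.5 cm
15–20 s: |½(9 + 1)(5)| = 25 cm
Total distance = 87.75 cm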